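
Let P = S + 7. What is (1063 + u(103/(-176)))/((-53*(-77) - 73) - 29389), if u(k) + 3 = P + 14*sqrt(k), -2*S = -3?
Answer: -2137/50762 - 7*I*sqrt(1133)/558382 ≈ -0.042098 - 0.00042197*I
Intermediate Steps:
S = 3/2 (S = -1/2*(-3) = 3/2 ≈ 1.5000)
P = 17/2 (P = 3/2 + 7 = 17/2 ≈ 8.5000)
u(k) = 11/2 + 14*sqrt(k) (u(k) = -3 + (17/2 + 14*sqrt(k)) = 11/2 + 14*sqrt(k))
(1063 + u(103/(-176)))/((-53*(-77) - 73) - 29389) = (1063 + (11/2 + 14*sqrt(103/(-176))))/((-53*(-77) - 73) - 29389) = (1063 + (11/2 + 14*sqrt(103*(-1/176))))/((4081 - 73) - 29389) = (1063 + (11/2 + 14*sqrt(-103/176)))/(4008 - 29389) = (1063 + (11/2 + 14*(I*sqrt(1133)/44)))/(-25381) = (1063 + (11/2 + 7*I*sqrt(1133)/22))*(-1/25381) = (2137/2 + 7*I*sqrt(1133)/22)*(-1/25381) = -2137/50762 - 7*I*sqrt(1133)/558382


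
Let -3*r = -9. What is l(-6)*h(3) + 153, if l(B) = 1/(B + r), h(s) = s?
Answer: 152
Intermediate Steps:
r = 3 (r = -⅓*(-9) = 3)
l(B) = 1/(3 + B) (l(B) = 1/(B + 3) = 1/(3 + B))
l(-6)*h(3) + 153 = 3/(3 - 6) + 153 = 3/(-3) + 153 = -⅓*3 + 153 = -1 + 153 = 152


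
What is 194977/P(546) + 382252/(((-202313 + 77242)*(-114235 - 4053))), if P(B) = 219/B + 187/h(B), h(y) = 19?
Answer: 2493708543331116215/131008096856652 ≈ 19035.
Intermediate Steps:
P(B) = 187/19 + 219/B (P(B) = 219/B + 187/19 = 187/19 + 219/B)
194977/P(546) + 382252/(((-202313 + 77242)*(-114235 - 4053))) = 194977/(187/19 + 219/546) + 382252/(((-202313 + 77242)*(-114235 - 4053))) = 194977/(187/19 + 219*(1/546)) + 382252/((-125071*(-118288))) = 194977/(187/19 + 73/182) + 382252/14794398448 = 194977/(35421/3458) + 382252*(1/14794398448) = 194977*(3458/35421) + 95563/3698599612 = 674230466/35421 + 95563/3698599612 = 2493708543331116215/131008096856652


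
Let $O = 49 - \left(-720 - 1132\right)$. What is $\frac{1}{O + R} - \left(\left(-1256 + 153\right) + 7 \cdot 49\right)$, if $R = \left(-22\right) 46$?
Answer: $\frac{675641}{889} \approx 760.0$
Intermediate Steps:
$R = -1012$
$O = 1901$ ($O = 49 - -1852 = 49 + 1852 = 1901$)
$\frac{1}{O + R} - \left(\left(-1256 + 153\right) + 7 \cdot 49\right) = \frac{1}{1901 - 1012} - \left(\left(-1256 + 153\right) + 7 \cdot 49\right) = \frac{1}{889} - \left(-1103 + 343\right) = \frac{1}{889} - -760 = \frac{1}{889} + 760 = \frac{675641}{889}$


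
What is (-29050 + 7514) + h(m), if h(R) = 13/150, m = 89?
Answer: -3230387/150 ≈ -21536.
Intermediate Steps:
h(R) = 13/150 (h(R) = 13*(1/150) = 13/150)
(-29050 + 7514) + h(m) = (-29050 + 7514) + 13/150 = -21536 + 13/150 = -3230387/150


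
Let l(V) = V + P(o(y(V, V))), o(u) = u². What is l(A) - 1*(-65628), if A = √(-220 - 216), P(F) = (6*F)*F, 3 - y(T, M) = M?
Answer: 1065426 + 61490*I*√109 ≈ 1.0654e+6 + 6.4197e+5*I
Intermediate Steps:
y(T, M) = 3 - M
P(F) = 6*F²
A = 2*I*√109 (A = √(-436) = 2*I*√109 ≈ 20.881*I)
l(V) = V + 6*(3 - V)⁴ (l(V) = V + 6*((3 - V)²)² = V + 6*(3 - V)⁴)
l(A) - 1*(-65628) = (2*I*√109 + 6*(-3 + 2*I*√109)⁴) - 1*(-65628) = (6*(-3 + 2*I*√109)⁴ + 2*I*√109) + 65628 = 65628 + 6*(-3 + 2*I*√109)⁴ + 2*I*√109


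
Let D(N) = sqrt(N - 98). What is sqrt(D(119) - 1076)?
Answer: sqrt(-1076 + sqrt(21)) ≈ 32.732*I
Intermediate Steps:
D(N) = sqrt(-98 + N)
sqrt(D(119) - 1076) = sqrt(sqrt(-98 + 119) - 1076) = sqrt(sqrt(21) - 1076) = sqrt(-1076 + sqrt(21))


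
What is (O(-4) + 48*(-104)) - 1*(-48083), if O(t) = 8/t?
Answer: 43089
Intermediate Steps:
(O(-4) + 48*(-104)) - 1*(-48083) = (8/(-4) + 48*(-104)) - 1*(-48083) = (8*(-¼) - 4992) + 48083 = (-2 - 4992) + 48083 = -4994 + 48083 = 43089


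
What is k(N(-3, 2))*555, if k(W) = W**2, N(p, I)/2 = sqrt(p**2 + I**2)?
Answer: 28860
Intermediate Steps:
N(p, I) = 2*sqrt(I**2 + p**2) (N(p, I) = 2*sqrt(p**2 + I**2) = 2*sqrt(I**2 + p**2))
k(N(-3, 2))*555 = (2*sqrt(2**2 + (-3)**2))**2*555 = (2*sqrt(4 + 9))**2*555 = (2*sqrt(13))**2*555 = 52*555 = 28860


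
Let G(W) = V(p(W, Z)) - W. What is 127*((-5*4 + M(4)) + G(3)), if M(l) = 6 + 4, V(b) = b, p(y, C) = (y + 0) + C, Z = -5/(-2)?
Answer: -1905/2 ≈ -952.50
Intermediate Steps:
Z = 5/2 (Z = -5*(-½) = 5/2 ≈ 2.5000)
p(y, C) = C + y (p(y, C) = y + C = C + y)
M(l) = 10
G(W) = 5/2 (G(W) = (5/2 + W) - W = 5/2)
127*((-5*4 + M(4)) + G(3)) = 127*((-5*4 + 10) + 5/2) = 127*((-20 + 10) + 5/2) = 127*(-10 + 5/2) = 127*(-15/2) = -1905/2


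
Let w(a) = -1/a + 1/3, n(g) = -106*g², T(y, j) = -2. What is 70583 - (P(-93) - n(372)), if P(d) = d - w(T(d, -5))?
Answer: -87588163/6 ≈ -1.4598e+7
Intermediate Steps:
w(a) = ⅓ - 1/a (w(a) = -1/a + 1*(⅓) = -1/a + ⅓ = ⅓ - 1/a)
P(d) = -⅚ + d (P(d) = d - (-3 - 2)/(3*(-2)) = d - (-1)*(-5)/(3*2) = d - 1*⅚ = d - ⅚ = -⅚ + d)
70583 - (P(-93) - n(372)) = 70583 - ((-⅚ - 93) - (-106)*372²) = 70583 - (-563/6 - (-106)*138384) = 70583 - (-563/6 - 1*(-14668704)) = 70583 - (-563/6 + 14668704) = 70583 - 1*88011661/6 = 70583 - 88011661/6 = -87588163/6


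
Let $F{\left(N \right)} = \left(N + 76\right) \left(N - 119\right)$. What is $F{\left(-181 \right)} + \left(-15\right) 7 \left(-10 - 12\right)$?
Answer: $33810$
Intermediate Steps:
$F{\left(N \right)} = \left(-119 + N\right) \left(76 + N\right)$ ($F{\left(N \right)} = \left(76 + N\right) \left(-119 + N\right) = \left(-119 + N\right) \left(76 + N\right)$)
$F{\left(-181 \right)} + \left(-15\right) 7 \left(-10 - 12\right) = \left(-9044 + \left(-181\right)^{2} - -7783\right) + \left(-15\right) 7 \left(-10 - 12\right) = \left(-9044 + 32761 + 7783\right) - 105 \left(-10 - 12\right) = 31500 - -2310 = 31500 + 2310 = 33810$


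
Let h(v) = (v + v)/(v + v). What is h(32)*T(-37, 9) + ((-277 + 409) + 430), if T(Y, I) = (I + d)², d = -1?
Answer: 626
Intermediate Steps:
h(v) = 1 (h(v) = (2*v)/((2*v)) = (2*v)*(1/(2*v)) = 1)
T(Y, I) = (-1 + I)² (T(Y, I) = (I - 1)² = (-1 + I)²)
h(32)*T(-37, 9) + ((-277 + 409) + 430) = 1*(-1 + 9)² + ((-277 + 409) + 430) = 1*8² + (132 + 430) = 1*64 + 562 = 64 + 562 = 626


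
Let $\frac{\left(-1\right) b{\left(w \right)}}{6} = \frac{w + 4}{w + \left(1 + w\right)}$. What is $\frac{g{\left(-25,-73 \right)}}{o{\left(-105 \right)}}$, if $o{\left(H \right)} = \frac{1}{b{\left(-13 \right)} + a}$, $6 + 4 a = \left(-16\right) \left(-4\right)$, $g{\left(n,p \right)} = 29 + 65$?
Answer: $\frac{28999}{25} \approx 1160.0$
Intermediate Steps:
$b{\left(w \right)} = - \frac{6 \left(4 + w\right)}{1 + 2 w}$ ($b{\left(w \right)} = - 6 \frac{w + 4}{w + \left(1 + w\right)} = - 6 \frac{4 + w}{1 + 2 w} = - \frac{6 \left(4 + w\right)}{1 + 2 w}$)
$g{\left(n,p \right)} = 94$
$a = \frac{29}{2}$ ($a = - \frac{3}{2} + \frac{\left(-16\right) \left(-4\right)}{4} = - \frac{3}{2} + \frac{1}{4} \cdot 64 = - \frac{3}{2} + 16 = \frac{29}{2} \approx 14.5$)
$o{\left(H \right)} = \frac{50}{617}$ ($o{\left(H \right)} = \frac{1}{\frac{6 \left(-4 - -13\right)}{1 + 2 \left(-13\right)} + \frac{29}{2}} = \frac{1}{\frac{6 \left(-4 + 13\right)}{1 - 26} + \frac{29}{2}} = \frac{1}{6 \frac{1}{-25} \cdot 9 + \frac{29}{2}} = \frac{1}{6 \left(- \frac{1}{25}\right) 9 + \frac{29}{2}} = \frac{1}{- \frac{54}{25} + \frac{29}{2}} = \frac{1}{\frac{617}{50}} = \frac{50}{617}$)
$\frac{g{\left(-25,-73 \right)}}{o{\left(-105 \right)}} = \frac{94}{\frac{50}{617}} = 94 \cdot \frac{617}{50} = \frac{28999}{25}$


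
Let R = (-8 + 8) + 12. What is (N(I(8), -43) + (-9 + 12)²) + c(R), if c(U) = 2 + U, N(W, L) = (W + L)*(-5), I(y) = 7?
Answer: 203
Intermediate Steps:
N(W, L) = -5*L - 5*W (N(W, L) = (L + W)*(-5) = -5*L - 5*W)
R = 12 (R = 0 + 12 = 12)
(N(I(8), -43) + (-9 + 12)²) + c(R) = ((-5*(-43) - 5*7) + (-9 + 12)²) + (2 + 12) = ((215 - 35) + 3²) + 14 = (180 + 9) + 14 = 189 + 14 = 203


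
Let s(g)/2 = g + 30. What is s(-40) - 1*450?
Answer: -470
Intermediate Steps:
s(g) = 60 + 2*g (s(g) = 2*(g + 30) = 2*(30 + g) = 60 + 2*g)
s(-40) - 1*450 = (60 + 2*(-40)) - 1*450 = (60 - 80) - 450 = -20 - 450 = -470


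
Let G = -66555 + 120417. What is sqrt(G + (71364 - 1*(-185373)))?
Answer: 3*sqrt(34511) ≈ 557.31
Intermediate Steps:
G = 53862
sqrt(G + (71364 - 1*(-185373))) = sqrt(53862 + (71364 - 1*(-185373))) = sqrt(53862 + (71364 + 185373)) = sqrt(53862 + 256737) = sqrt(310599) = 3*sqrt(34511)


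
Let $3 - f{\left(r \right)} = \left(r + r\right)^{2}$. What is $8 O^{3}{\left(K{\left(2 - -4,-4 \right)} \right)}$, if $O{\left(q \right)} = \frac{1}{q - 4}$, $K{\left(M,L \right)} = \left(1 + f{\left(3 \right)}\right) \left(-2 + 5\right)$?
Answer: $- \frac{1}{125000} \approx -8.0 \cdot 10^{-6}$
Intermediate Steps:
$f{\left(r \right)} = 3 - 4 r^{2}$ ($f{\left(r \right)} = 3 - \left(r + r\right)^{2} = 3 - \left(2 r\right)^{2} = 3 - 4 r^{2}$)
$K{\left(M,L \right)} = -96$ ($K{\left(M,L \right)} = \left(1 + \left(3 - 4 \cdot 3^{2}\right)\right) \left(-2 + 5\right) = \left(1 + \left(3 - 36\right)\right) 3 = \left(1 - 33\right) 3 = \left(-32\right) 3 = -96$)
$O{\left(q \right)} = \frac{1}{-4 + q}$
$8 O^{3}{\left(K{\left(2 - -4,-4 \right)} \right)} = 8 \left(\frac{1}{-4 - 96}\right)^{3} = 8 \left(\frac{1}{-100}\right)^{3} = 8 \left(- \frac{1}{100}\right)^{3} = 8 \left(- \frac{1}{1000000}\right) = - \frac{1}{125000}$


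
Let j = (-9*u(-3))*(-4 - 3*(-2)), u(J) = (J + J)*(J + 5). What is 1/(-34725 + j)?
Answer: -1/34509 ≈ -2.8978e-5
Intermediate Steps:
u(J) = 2*J*(5 + J) (u(J) = (2*J)*(5 + J) = 2*J*(5 + J))
j = 216 (j = (-18*(-3)*(5 - 3))*(-4 - 3*(-2)) = (-18*(-3)*2)*(-4 + 6) = -9*(-12)*2 = 108*2 = 216)
1/(-34725 + j) = 1/(-34725 + 216) = 1/(-34509) = -1/34509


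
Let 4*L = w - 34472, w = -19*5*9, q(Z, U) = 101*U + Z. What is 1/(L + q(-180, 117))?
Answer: 4/11221 ≈ 0.00035647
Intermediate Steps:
q(Z, U) = Z + 101*U
w = -855 (w = -95*9 = -855)
L = -35327/4 (L = (-855 - 34472)/4 = (¼)*(-35327) = -35327/4 ≈ -8831.8)
1/(L + q(-180, 117)) = 1/(-35327/4 + (-180 + 101*117)) = 1/(-35327/4 + (-180 + 11817)) = 1/(-35327/4 + 11637) = 1/(11221/4) = 4/11221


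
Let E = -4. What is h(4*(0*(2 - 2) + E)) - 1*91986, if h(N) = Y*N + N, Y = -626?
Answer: -81986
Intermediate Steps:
h(N) = -625*N (h(N) = -626*N + N = -625*N)
h(4*(0*(2 - 2) + E)) - 1*91986 = -2500*(0*(2 - 2) - 4) - 1*91986 = -2500*(0*0 - 4) - 91986 = -2500*(0 - 4) - 91986 = -2500*(-4) - 91986 = -625*(-16) - 91986 = 10000 - 91986 = -81986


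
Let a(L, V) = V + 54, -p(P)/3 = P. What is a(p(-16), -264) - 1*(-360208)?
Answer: 359998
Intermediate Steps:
p(P) = -3*P
a(L, V) = 54 + V
a(p(-16), -264) - 1*(-360208) = (54 - 264) - 1*(-360208) = -210 + 360208 = 359998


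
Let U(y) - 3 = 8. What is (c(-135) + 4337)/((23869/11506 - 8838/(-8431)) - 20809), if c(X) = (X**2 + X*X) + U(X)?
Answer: -3957695094628/2018317523007 ≈ -1.9609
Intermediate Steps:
U(y) = 11 (U(y) = 3 + 8 = 11)
c(X) = 11 + 2*X**2 (c(X) = (X**2 + X*X) + 11 = (X**2 + X**2) + 11 = 2*X**2 + 11 = 11 + 2*X**2)
(c(-135) + 4337)/((23869/11506 - 8838/(-8431)) - 20809) = ((11 + 2*(-135)**2) + 4337)/((23869/11506 - 8838/(-8431)) - 20809) = ((11 + 2*18225) + 4337)/((23869*(1/11506) - 8838*(-1/8431)) - 20809) = ((11 + 36450) + 4337)/((23869/11506 + 8838/8431) - 20809) = (36461 + 4337)/(302929567/97007086 - 20809) = 40798/(-2018317523007/97007086) = 40798*(-97007086/2018317523007) = -3957695094628/2018317523007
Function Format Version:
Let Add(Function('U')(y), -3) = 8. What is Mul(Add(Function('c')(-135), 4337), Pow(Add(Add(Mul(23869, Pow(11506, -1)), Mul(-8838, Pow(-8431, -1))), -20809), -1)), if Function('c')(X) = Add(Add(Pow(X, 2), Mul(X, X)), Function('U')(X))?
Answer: Rational(-3957695094628, 2018317523007) ≈ -1.9609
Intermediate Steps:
Function('U')(y) = 11 (Function('U')(y) = Add(3, 8) = 11)
Function('c')(X) = Add(11, Mul(2, Pow(X, 2))) (Function('c')(X) = Add(Add(Pow(X, 2), Mul(X, X)), 11) = Add(Add(Pow(X, 2), Pow(X, 2)), 11) = Add(Mul(2, Pow(X, 2)), 11) = Add(11, Mul(2, Pow(X, 2))))
Mul(Add(Function('c')(-135), 4337), Pow(Add(Add(Mul(23869, Pow(11506, -1)), Mul(-8838, Pow(-8431, -1))), -20809), -1)) = Mul(Add(Add(11, Mul(2, Pow(-135, 2))), 4337), Pow(Add(Add(Mul(23869, Pow(11506, -1)), Mul(-8838, Pow(-8431, -1))), -20809), -1)) = Mul(Add(Add(11, Mul(2, 18225)), 4337), Pow(Add(Add(Mul(23869, Rational(1, 11506)), Mul(-8838, Rational(-1, 8431))), -20809), -1)) = Mul(Add(Add(11, 36450), 4337), Pow(Add(Add(Rational(23869, 11506), Rational(8838, 8431)), -20809), -1)) = Mul(Add(36461, 4337), Pow(Add(Rational(302929567, 97007086), -20809), -1)) = Mul(40798, Pow(Rational(-2018317523007, 97007086), -1)) = Mul(40798, Rational(-97007086, 2018317523007)) = Rational(-3957695094628, 2018317523007)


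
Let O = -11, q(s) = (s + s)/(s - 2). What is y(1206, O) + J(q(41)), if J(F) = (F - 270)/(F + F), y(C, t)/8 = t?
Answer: -6220/41 ≈ -151.71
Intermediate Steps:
q(s) = 2*s/(-2 + s) (q(s) = (2*s)/(-2 + s) = 2*s/(-2 + s))
y(C, t) = 8*t
J(F) = (-270 + F)/(2*F) (J(F) = (-270 + F)/((2*F)) = (-270 + F)*(1/(2*F)) = (-270 + F)/(2*F))
y(1206, O) + J(q(41)) = 8*(-11) + (-270 + 2*41/(-2 + 41))/(2*((2*41/(-2 + 41)))) = -88 + (-270 + 2*41/39)/(2*((2*41/39))) = -88 + (-270 + 2*41*(1/39))/(2*((2*41*(1/39)))) = -88 + (-270 + 82/39)/(2*(82/39)) = -88 + (1/2)*(39/82)*(-10448/39) = -88 - 2612/41 = -6220/41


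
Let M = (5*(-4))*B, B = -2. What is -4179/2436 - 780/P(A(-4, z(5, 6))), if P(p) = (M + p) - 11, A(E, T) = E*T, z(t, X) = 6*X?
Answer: 13519/2668 ≈ 5.0671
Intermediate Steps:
M = 40 (M = (5*(-4))*(-2) = -20*(-2) = 40)
P(p) = 29 + p (P(p) = (40 + p) - 11 = 29 + p)
-4179/2436 - 780/P(A(-4, z(5, 6))) = -4179/2436 - 780/(29 - 24*6) = -4179*1/2436 - 780/(29 - 4*36) = -199/116 - 780/(29 - 144) = -199/116 - 780/(-115) = -199/116 - 780*(-1/115) = -199/116 + 156/23 = 13519/2668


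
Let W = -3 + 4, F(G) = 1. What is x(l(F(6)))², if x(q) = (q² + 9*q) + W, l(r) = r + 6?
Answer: 12769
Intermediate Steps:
W = 1
l(r) = 6 + r
x(q) = 1 + q² + 9*q (x(q) = (q² + 9*q) + 1 = 1 + q² + 9*q)
x(l(F(6)))² = (1 + (6 + 1)² + 9*(6 + 1))² = (1 + 7² + 9*7)² = (1 + 49 + 63)² = 113² = 12769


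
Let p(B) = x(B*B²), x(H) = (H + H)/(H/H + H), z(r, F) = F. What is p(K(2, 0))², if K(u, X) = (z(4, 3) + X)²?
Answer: 531441/133225 ≈ 3.9890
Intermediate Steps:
x(H) = 2*H/(1 + H) (x(H) = (2*H)/(1 + H) = 2*H/(1 + H))
K(u, X) = (3 + X)²
p(B) = 2*B³/(1 + B³) (p(B) = 2*(B*B²)/(1 + B*B²) = 2*B³/(1 + B³))
p(K(2, 0))² = (2*((3 + 0)²)³/(1 + ((3 + 0)²)³))² = (2*(3²)³/(1 + (3²)³))² = (2*9³/(1 + 9³))² = (2*729/(1 + 729))² = (2*729/730)² = (2*729*(1/730))² = (729/365)² = 531441/133225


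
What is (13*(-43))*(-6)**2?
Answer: -20124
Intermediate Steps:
(13*(-43))*(-6)**2 = -559*36 = -20124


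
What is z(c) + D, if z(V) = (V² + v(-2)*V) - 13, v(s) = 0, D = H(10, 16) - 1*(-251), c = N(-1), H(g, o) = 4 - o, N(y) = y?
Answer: 227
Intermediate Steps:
c = -1
D = 239 (D = (4 - 1*16) - 1*(-251) = (4 - 16) + 251 = -12 + 251 = 239)
z(V) = -13 + V² (z(V) = (V² + 0*V) - 13 = (V² + 0) - 13 = V² - 13 = -13 + V²)
z(c) + D = (-13 + (-1)²) + 239 = (-13 + 1) + 239 = -12 + 239 = 227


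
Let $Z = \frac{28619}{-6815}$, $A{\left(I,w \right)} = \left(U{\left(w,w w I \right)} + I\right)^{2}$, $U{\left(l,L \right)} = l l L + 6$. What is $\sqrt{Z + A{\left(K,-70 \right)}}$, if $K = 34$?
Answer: $\frac{\sqrt{30950945255262775035721515}}{6815} \approx 8.1634 \cdot 10^{8}$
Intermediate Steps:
$U{\left(l,L \right)} = 6 + L l^{2}$ ($U{\left(l,L \right)} = l^{2} L + 6 = L l^{2} + 6 = 6 + L l^{2}$)
$A{\left(I,w \right)} = \left(6 + I + I w^{4}\right)^{2}$ ($A{\left(I,w \right)} = \left(\left(6 + w w I w^{2}\right) + I\right)^{2} = \left(\left(6 + w^{2} I w^{2}\right) + I\right)^{2} = \left(\left(6 + I w^{2} w^{2}\right) + I\right)^{2} = \left(\left(6 + I w^{4}\right) + I\right)^{2} = \left(6 + I + I w^{4}\right)^{2}$)
$Z = - \frac{28619}{6815}$ ($Z = 28619 \left(- \frac{1}{6815}\right) = - \frac{28619}{6815} \approx -4.1994$)
$\sqrt{Z + A{\left(K,-70 \right)}} = \sqrt{- \frac{28619}{6815} + \left(6 + 34 + 34 \left(-70\right)^{4}\right)^{2}} = \sqrt{- \frac{28619}{6815} + \left(6 + 34 + 34 \cdot 24010000\right)^{2}} = \sqrt{- \frac{28619}{6815} + \left(6 + 34 + 816340000\right)^{2}} = \sqrt{- \frac{28619}{6815} + 816340040^{2}} = \sqrt{- \frac{28619}{6815} + 666411060907201600} = \sqrt{\frac{4541591380082578875381}{6815}} = \frac{\sqrt{30950945255262775035721515}}{6815}$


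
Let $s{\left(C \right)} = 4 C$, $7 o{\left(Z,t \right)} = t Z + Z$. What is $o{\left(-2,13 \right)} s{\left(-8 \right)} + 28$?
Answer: $156$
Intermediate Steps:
$o{\left(Z,t \right)} = \frac{Z}{7} + \frac{Z t}{7}$ ($o{\left(Z,t \right)} = \frac{t Z + Z}{7} = \frac{Z t + Z}{7} = \frac{Z + Z t}{7} = \frac{Z}{7} + \frac{Z t}{7}$)
$o{\left(-2,13 \right)} s{\left(-8 \right)} + 28 = \frac{1}{7} \left(-2\right) \left(1 + 13\right) 4 \left(-8\right) + 28 = \frac{1}{7} \left(-2\right) 14 \left(-32\right) + 28 = \left(-4\right) \left(-32\right) + 28 = 128 + 28 = 156$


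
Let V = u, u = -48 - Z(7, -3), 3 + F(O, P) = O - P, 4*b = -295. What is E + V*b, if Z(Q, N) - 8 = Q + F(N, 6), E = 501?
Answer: 17049/4 ≈ 4262.3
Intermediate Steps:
b = -295/4 (b = (¼)*(-295) = -295/4 ≈ -73.750)
F(O, P) = -3 + O - P (F(O, P) = -3 + (O - P) = -3 + O - P)
Z(Q, N) = -1 + N + Q (Z(Q, N) = 8 + (Q + (-3 + N - 1*6)) = 8 + (Q + (-3 + N - 6)) = 8 + (Q + (-9 + N)) = 8 + (-9 + N + Q) = -1 + N + Q)
u = -51 (u = -48 - (-1 - 3 + 7) = -48 - 1*3 = -48 - 3 = -51)
V = -51
E + V*b = 501 - 51*(-295/4) = 501 + 15045/4 = 17049/4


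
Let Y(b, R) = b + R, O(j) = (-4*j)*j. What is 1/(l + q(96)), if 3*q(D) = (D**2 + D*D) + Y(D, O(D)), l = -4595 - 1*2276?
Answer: -1/12983 ≈ -7.7024e-5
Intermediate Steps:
O(j) = -4*j**2 (O(j) = (-4*j)*j = -4*j**2)
l = -6871 (l = -4595 - 2276 = -6871)
Y(b, R) = R + b
q(D) = -2*D**2/3 + D/3 (q(D) = ((D**2 + D*D) + (-4*D**2 + D))/3 = ((D**2 + D**2) + (D - 4*D**2))/3 = (2*D**2 + (D - 4*D**2))/3 = (D - 2*D**2)/3 = -2*D**2/3 + D/3)
1/(l + q(96)) = 1/(-6871 + (1/3)*96*(1 - 2*96)) = 1/(-6871 + (1/3)*96*(1 - 192)) = 1/(-6871 + (1/3)*96*(-191)) = 1/(-6871 - 6112) = 1/(-12983) = -1/12983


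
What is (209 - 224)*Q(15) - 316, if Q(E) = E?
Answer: -541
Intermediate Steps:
(209 - 224)*Q(15) - 316 = (209 - 224)*15 - 316 = -15*15 - 316 = -225 - 316 = -541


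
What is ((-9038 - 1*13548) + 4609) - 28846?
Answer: -46823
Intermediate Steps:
((-9038 - 1*13548) + 4609) - 28846 = ((-9038 - 13548) + 4609) - 28846 = (-22586 + 4609) - 28846 = -17977 - 28846 = -46823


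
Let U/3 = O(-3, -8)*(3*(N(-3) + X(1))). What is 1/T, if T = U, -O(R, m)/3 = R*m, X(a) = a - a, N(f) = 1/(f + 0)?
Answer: 1/216 ≈ 0.0046296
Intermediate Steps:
N(f) = 1/f
X(a) = 0
O(R, m) = -3*R*m
U = 216 (U = 3*((-3*(-3)*(-8))*(3*(1/(-3) + 0))) = 3*(-216*(-⅓ + 0)) = 3*(-216*(-1)/3) = 3*(-72*(-1)) = 3*72 = 216)
T = 216
1/T = 1/216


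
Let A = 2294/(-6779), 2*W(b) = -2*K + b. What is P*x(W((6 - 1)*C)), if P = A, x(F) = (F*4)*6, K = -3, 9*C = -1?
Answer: -449624/20337 ≈ -22.109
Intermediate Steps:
C = -⅑ (C = (⅑)*(-1) = -⅑ ≈ -0.11111)
W(b) = 3 + b/2 (W(b) = (-2*(-3) + b)/2 = (6 + b)/2 = 3 + b/2)
x(F) = 24*F (x(F) = (4*F)*6 = 24*F)
A = -2294/6779 (A = 2294*(-1/6779) = -2294/6779 ≈ -0.33840)
P = -2294/6779 ≈ -0.33840
P*x(W((6 - 1)*C)) = -55056*(3 + ((6 - 1)*(-⅑))/2)/6779 = -55056*(3 + (5*(-⅑))/2)/6779 = -55056*(3 + (½)*(-5/9))/6779 = -55056*(3 - 5/18)/6779 = -55056*49/(6779*18) = -2294/6779*196/3 = -449624/20337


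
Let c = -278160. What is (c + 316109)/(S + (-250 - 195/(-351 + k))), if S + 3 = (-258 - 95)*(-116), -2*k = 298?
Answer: 3794900/4069539 ≈ 0.93251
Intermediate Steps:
k = -149 (k = -½*298 = -149)
S = 40945 (S = -3 + (-258 - 95)*(-116) = -3 - 353*(-116) = -3 + 40948 = 40945)
(c + 316109)/(S + (-250 - 195/(-351 + k))) = (-278160 + 316109)/(40945 + (-250 - 195/(-351 - 149))) = 37949/(40945 + (-250 - 195/(-500))) = 37949/(40945 + (-250 - 1/500*(-195))) = 37949/(40945 + (-250 + 39/100)) = 37949/(40945 - 24961/100) = 37949/(4069539/100) = 37949*(100/4069539) = 3794900/4069539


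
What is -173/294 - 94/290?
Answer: -38903/42630 ≈ -0.91257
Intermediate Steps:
-173/294 - 94/290 = -173*1/294 - 94*1/290 = -173/294 - 47/145 = -38903/42630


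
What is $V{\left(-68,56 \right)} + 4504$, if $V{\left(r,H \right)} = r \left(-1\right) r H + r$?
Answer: $-254508$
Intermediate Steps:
$V{\left(r,H \right)} = r - H r^{2}$ ($V{\left(r,H \right)} = - r r H + r = - r^{2} H + r = - H r^{2} + r = r - H r^{2}$)
$V{\left(-68,56 \right)} + 4504 = - 68 \left(1 - 56 \left(-68\right)\right) + 4504 = - 68 \left(1 + 3808\right) + 4504 = \left(-68\right) 3809 + 4504 = -259012 + 4504 = -254508$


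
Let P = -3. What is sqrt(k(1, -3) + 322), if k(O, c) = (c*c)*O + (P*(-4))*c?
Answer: sqrt(295) ≈ 17.176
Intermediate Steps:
k(O, c) = 12*c + O*c**2 (k(O, c) = (c*c)*O + (-3*(-4))*c = c**2*O + 12*c = O*c**2 + 12*c = 12*c + O*c**2)
sqrt(k(1, -3) + 322) = sqrt(-3*(12 + 1*(-3)) + 322) = sqrt(-3*(12 - 3) + 322) = sqrt(-3*9 + 322) = sqrt(-27 + 322) = sqrt(295)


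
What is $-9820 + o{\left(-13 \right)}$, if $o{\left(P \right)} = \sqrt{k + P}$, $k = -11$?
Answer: $-9820 + 2 i \sqrt{6} \approx -9820.0 + 4.899 i$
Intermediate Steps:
$o{\left(P \right)} = \sqrt{-11 + P}$
$-9820 + o{\left(-13 \right)} = -9820 + \sqrt{-11 - 13} = -9820 + \sqrt{-24} = -9820 + 2 i \sqrt{6}$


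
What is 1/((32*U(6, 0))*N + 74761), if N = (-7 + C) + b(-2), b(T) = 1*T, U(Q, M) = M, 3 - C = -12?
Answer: 1/74761 ≈ 1.3376e-5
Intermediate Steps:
C = 15 (C = 3 - 1*(-12) = 3 + 12 = 15)
b(T) = T
N = 6 (N = (-7 + 15) - 2 = 8 - 2 = 6)
1/((32*U(6, 0))*N + 74761) = 1/((32*0)*6 + 74761) = 1/(0*6 + 74761) = 1/(0 + 74761) = 1/74761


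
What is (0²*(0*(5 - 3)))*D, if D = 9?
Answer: 0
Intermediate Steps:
(0²*(0*(5 - 3)))*D = (0²*(0*(5 - 3)))*9 = (0*(0*2))*9 = (0*0)*9 = 0*9 = 0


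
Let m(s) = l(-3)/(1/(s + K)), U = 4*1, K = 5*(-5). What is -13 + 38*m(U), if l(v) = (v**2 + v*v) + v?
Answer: -11983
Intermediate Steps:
K = -25
l(v) = v + 2*v**2 (l(v) = (v**2 + v**2) + v = 2*v**2 + v = v + 2*v**2)
U = 4
m(s) = -375 + 15*s (m(s) = (-3*(1 + 2*(-3)))/(1/(s - 25)) = (-3*(1 - 6))/(1/(-25 + s)) = (-3*(-5))*(-25 + s) = 15*(-25 + s) = -375 + 15*s)
-13 + 38*m(U) = -13 + 38*(-375 + 15*4) = -13 + 38*(-375 + 60) = -13 + 38*(-315) = -13 - 11970 = -11983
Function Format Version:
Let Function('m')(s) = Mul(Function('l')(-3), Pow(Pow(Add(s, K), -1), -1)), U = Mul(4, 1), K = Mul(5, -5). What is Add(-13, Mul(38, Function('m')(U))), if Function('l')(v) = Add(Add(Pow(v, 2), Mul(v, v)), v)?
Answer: -11983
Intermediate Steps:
K = -25
Function('l')(v) = Add(v, Mul(2, Pow(v, 2))) (Function('l')(v) = Add(Add(Pow(v, 2), Pow(v, 2)), v) = Add(Mul(2, Pow(v, 2)), v) = Add(v, Mul(2, Pow(v, 2))))
U = 4
Function('m')(s) = Add(-375, Mul(15, s)) (Function('m')(s) = Mul(Mul(-3, Add(1, Mul(2, -3))), Pow(Pow(Add(s, -25), -1), -1)) = Mul(Mul(-3, Add(1, -6)), Pow(Pow(Add(-25, s), -1), -1)) = Mul(Mul(-3, -5), Add(-25, s)) = Mul(15, Add(-25, s)) = Add(-375, Mul(15, s)))
Add(-13, Mul(38, Function('m')(U))) = Add(-13, Mul(38, Add(-375, Mul(15, 4)))) = Add(-13, Mul(38, Add(-375, 60))) = Add(-13, Mul(38, -315)) = Add(-13, -11970) = -11983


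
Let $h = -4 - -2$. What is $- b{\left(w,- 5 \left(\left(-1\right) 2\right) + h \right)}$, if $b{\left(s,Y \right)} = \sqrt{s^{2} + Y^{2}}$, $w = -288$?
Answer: $- 8 \sqrt{1297} \approx -288.11$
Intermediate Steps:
$h = -2$ ($h = -4 + 2 = -2$)
$b{\left(s,Y \right)} = \sqrt{Y^{2} + s^{2}}$
$- b{\left(w,- 5 \left(\left(-1\right) 2\right) + h \right)} = - \sqrt{\left(- 5 \left(\left(-1\right) 2\right) - 2\right)^{2} + \left(-288\right)^{2}} = - \sqrt{\left(\left(-5\right) \left(-2\right) - 2\right)^{2} + 82944} = - \sqrt{\left(10 - 2\right)^{2} + 82944} = - \sqrt{8^{2} + 82944} = - \sqrt{64 + 82944} = - \sqrt{83008} = - 8 \sqrt{1297}$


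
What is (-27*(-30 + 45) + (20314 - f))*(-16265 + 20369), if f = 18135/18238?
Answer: 745044688764/9119 ≈ 8.1702e+7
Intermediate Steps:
f = 18135/18238 (f = 18135*(1/18238) = 18135/18238 ≈ 0.99435)
(-27*(-30 + 45) + (20314 - f))*(-16265 + 20369) = (-27*(-30 + 45) + (20314 - 1*18135/18238))*(-16265 + 20369) = (-27*15 + (20314 - 18135/18238))*4104 = (-405 + 370468597/18238)*4104 = (363082207/18238)*4104 = 745044688764/9119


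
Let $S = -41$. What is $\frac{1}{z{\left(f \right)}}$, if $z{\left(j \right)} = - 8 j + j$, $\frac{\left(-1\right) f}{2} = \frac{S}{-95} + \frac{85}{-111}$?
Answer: $- \frac{10545}{49336} \approx -0.21374$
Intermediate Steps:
$f = \frac{7048}{10545}$ ($f = - 2 \left(- \frac{41}{-95} + \frac{85}{-111}\right) = - 2 \left(\left(-41\right) \left(- \frac{1}{95}\right) + 85 \left(- \frac{1}{111}\right)\right) = - 2 \left(\frac{41}{95} - \frac{85}{111}\right) = \left(-2\right) \left(- \frac{3524}{10545}\right) = \frac{7048}{10545} \approx 0.66837$)
$z{\left(j \right)} = - 7 j$
$\frac{1}{z{\left(f \right)}} = \frac{1}{\left(-7\right) \frac{7048}{10545}} = \frac{1}{- \frac{49336}{10545}} = - \frac{10545}{49336}$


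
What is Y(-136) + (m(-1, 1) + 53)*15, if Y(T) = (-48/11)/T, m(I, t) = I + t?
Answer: 148671/187 ≈ 795.03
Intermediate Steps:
Y(T) = -48/(11*T) (Y(T) = (-48*1/11)/T = -48/(11*T))
Y(-136) + (m(-1, 1) + 53)*15 = -48/11/(-136) + ((-1 + 1) + 53)*15 = -48/11*(-1/136) + (0 + 53)*15 = 6/187 + 53*15 = 6/187 + 795 = 148671/187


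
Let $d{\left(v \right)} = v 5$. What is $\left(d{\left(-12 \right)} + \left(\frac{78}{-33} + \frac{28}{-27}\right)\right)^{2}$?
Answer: $\frac{354568900}{88209} \approx 4019.6$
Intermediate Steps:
$d{\left(v \right)} = 5 v$
$\left(d{\left(-12 \right)} + \left(\frac{78}{-33} + \frac{28}{-27}\right)\right)^{2} = \left(5 \left(-12\right) + \left(\frac{78}{-33} + \frac{28}{-27}\right)\right)^{2} = \left(-60 + \left(78 \left(- \frac{1}{33}\right) + 28 \left(- \frac{1}{27}\right)\right)\right)^{2} = \left(-60 - \frac{1010}{297}\right)^{2} = \left(- \frac{18830}{297}\right)^{2} = \frac{354568900}{88209}$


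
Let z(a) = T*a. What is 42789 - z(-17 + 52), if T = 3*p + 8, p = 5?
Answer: 41984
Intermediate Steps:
T = 23 (T = 3*5 + 8 = 15 + 8 = 23)
z(a) = 23*a
42789 - z(-17 + 52) = 42789 - 23*(-17 + 52) = 42789 - 23*35 = 42789 - 1*805 = 42789 - 805 = 41984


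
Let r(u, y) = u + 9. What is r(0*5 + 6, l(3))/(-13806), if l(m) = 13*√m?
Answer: -5/4602 ≈ -0.0010865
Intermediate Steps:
r(u, y) = 9 + u
r(0*5 + 6, l(3))/(-13806) = (9 + (0*5 + 6))/(-13806) = (9 + (0 + 6))*(-1/13806) = (9 + 6)*(-1/13806) = 15*(-1/13806) = -5/4602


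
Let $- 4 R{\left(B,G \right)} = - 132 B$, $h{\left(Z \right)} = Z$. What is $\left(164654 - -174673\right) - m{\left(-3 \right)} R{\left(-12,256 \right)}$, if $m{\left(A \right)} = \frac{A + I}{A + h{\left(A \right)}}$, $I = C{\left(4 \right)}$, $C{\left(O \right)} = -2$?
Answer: $339657$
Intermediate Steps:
$I = -2$
$R{\left(B,G \right)} = 33 B$ ($R{\left(B,G \right)} = - \frac{\left(-132\right) B}{4} = 33 B$)
$m{\left(A \right)} = \frac{-2 + A}{2 A}$ ($m{\left(A \right)} = \frac{A - 2}{A + A} = \frac{-2 + A}{2 A}$)
$\left(164654 - -174673\right) - m{\left(-3 \right)} R{\left(-12,256 \right)} = \left(164654 - -174673\right) - \frac{-2 - 3}{2 \left(-3\right)} 33 \left(-12\right) = \left(164654 + 174673\right) - \frac{1}{2} \left(- \frac{1}{3}\right) \left(-5\right) \left(-396\right) = 339327 - \frac{5}{6} \left(-396\right) = 339327 - -330 = 339327 + 330 = 339657$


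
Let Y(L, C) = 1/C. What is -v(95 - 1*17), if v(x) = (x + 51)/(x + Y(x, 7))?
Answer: -903/547 ≈ -1.6508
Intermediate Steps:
v(x) = (51 + x)/(⅐ + x) (v(x) = (x + 51)/(x + 1/7) = (51 + x)/(x + ⅐) = (51 + x)/(⅐ + x))
-v(95 - 1*17) = -7*(51 + (95 - 1*17))/(1 + 7*(95 - 1*17)) = -7*(51 + (95 - 17))/(1 + 7*(95 - 17)) = -7*(51 + 78)/(1 + 7*78) = -7*129/(1 + 546) = -7*129/547 = -1*903/547 = -903/547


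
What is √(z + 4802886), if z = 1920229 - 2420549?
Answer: √4302566 ≈ 2074.3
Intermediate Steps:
z = -500320
√(z + 4802886) = √(-500320 + 4802886) = √4302566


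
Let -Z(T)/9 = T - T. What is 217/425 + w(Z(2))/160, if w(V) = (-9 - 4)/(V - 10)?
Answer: 14109/27200 ≈ 0.51871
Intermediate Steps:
Z(T) = 0 (Z(T) = -9*(T - T) = -9*0 = 0)
w(V) = -13/(-10 + V)
217/425 + w(Z(2))/160 = 217/425 - 13/(-10 + 0)/160 = 217*(1/425) - 13/(-10)*(1/160) = 217/425 - 13*(-⅒)*(1/160) = 217/425 + (13/10)*(1/160) = 217/425 + 13/1600 = 14109/27200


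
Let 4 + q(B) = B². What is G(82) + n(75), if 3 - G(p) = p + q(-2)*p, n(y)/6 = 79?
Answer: 395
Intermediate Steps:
n(y) = 474 (n(y) = 6*79 = 474)
q(B) = -4 + B²
G(p) = 3 - p (G(p) = 3 - (p + (-4 + (-2)²)*p) = 3 - (p + (-4 + 4)*p) = 3 - (p + 0*p) = 3 - (p + 0) = 3 - p)
G(82) + n(75) = (3 - 1*82) + 474 = (3 - 82) + 474 = -79 + 474 = 395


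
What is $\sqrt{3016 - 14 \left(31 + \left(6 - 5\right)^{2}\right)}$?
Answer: $2 \sqrt{642} \approx 50.675$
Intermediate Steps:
$\sqrt{3016 - 14 \left(31 + \left(6 - 5\right)^{2}\right)} = \sqrt{3016 - 14 \left(31 + 1^{2}\right)} = \sqrt{3016 - 14 \left(31 + 1\right)} = \sqrt{3016 - 448} = \sqrt{2568} = 2 \sqrt{642}$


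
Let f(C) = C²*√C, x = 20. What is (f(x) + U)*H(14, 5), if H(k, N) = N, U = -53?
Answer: -265 + 4000*√5 ≈ 8679.3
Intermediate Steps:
f(C) = C^(5/2)
(f(x) + U)*H(14, 5) = (20^(5/2) - 53)*5 = (800*√5 - 53)*5 = (-53 + 800*√5)*5 = -265 + 4000*√5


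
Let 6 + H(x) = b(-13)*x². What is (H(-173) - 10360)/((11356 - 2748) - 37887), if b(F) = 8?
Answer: -229066/29279 ≈ -7.8236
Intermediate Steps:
H(x) = -6 + 8*x²
(H(-173) - 10360)/((11356 - 2748) - 37887) = ((-6 + 8*(-173)²) - 10360)/((11356 - 2748) - 37887) = ((-6 + 8*29929) - 10360)/(8608 - 37887) = ((-6 + 239432) - 10360)/(-29279) = (239426 - 10360)*(-1/29279) = 229066*(-1/29279) = -229066/29279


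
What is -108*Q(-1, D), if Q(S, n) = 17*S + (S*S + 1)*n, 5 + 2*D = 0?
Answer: 2376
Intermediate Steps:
D = -5/2 (D = -5/2 + (½)*0 = -5/2 + 0 = -5/2 ≈ -2.5000)
Q(S, n) = 17*S + n*(1 + S²) (Q(S, n) = 17*S + (S² + 1)*n = 17*S + (1 + S²)*n = 17*S + n*(1 + S²))
-108*Q(-1, D) = -108*(-5/2 + 17*(-1) - 5/2*(-1)²) = -108*(-5/2 - 17 - 5/2*1) = -108*(-5/2 - 17 - 5/2) = -108*(-22) = 2376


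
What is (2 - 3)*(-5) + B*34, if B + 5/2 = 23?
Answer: 702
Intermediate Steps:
B = 41/2 (B = -5/2 + 23 = 41/2 ≈ 20.500)
(2 - 3)*(-5) + B*34 = (2 - 3)*(-5) + (41/2)*34 = -1*(-5) + 697 = 5 + 697 = 702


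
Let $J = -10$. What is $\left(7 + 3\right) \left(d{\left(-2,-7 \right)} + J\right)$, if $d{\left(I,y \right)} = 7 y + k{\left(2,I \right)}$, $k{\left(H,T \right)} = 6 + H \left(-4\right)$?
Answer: $-610$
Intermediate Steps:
$k{\left(H,T \right)} = 6 - 4 H$
$d{\left(I,y \right)} = -2 + 7 y$ ($d{\left(I,y \right)} = 7 y + \left(6 - 8\right) = 7 y - 2 = -2 + 7 y$)
$\left(7 + 3\right) \left(d{\left(-2,-7 \right)} + J\right) = \left(7 + 3\right) \left(\left(-2 + 7 \left(-7\right)\right) - 10\right) = 10 \left(\left(-2 - 49\right) - 10\right) = 10 \left(-51 - 10\right) = 10 \left(-61\right) = -610$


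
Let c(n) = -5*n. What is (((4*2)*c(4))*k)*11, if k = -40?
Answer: 70400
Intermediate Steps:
(((4*2)*c(4))*k)*11 = (((4*2)*(-5*4))*(-40))*11 = ((8*(-20))*(-40))*11 = -160*(-40)*11 = 6400*11 = 70400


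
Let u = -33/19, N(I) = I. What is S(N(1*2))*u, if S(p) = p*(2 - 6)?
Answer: 264/19 ≈ 13.895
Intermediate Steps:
S(p) = -4*p (S(p) = p*(-4) = -4*p)
u = -33/19 (u = -33*1/19 = -33/19 ≈ -1.7368)
S(N(1*2))*u = -4*2*(-33/19) = -8*(-33/19) = 264/19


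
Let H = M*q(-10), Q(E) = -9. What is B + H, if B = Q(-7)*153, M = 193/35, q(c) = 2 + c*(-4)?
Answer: -5727/5 ≈ -1145.4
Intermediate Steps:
q(c) = 2 - 4*c
M = 193/35 (M = 193*(1/35) = 193/35 ≈ 5.5143)
H = 1158/5 (H = 193*(2 - 4*(-10))/35 = 193*(2 + 40)/35 = (193/35)*42 = 1158/5 ≈ 231.60)
B = -1377 (B = -9*153 = -1377)
B + H = -1377 + 1158/5 = -5727/5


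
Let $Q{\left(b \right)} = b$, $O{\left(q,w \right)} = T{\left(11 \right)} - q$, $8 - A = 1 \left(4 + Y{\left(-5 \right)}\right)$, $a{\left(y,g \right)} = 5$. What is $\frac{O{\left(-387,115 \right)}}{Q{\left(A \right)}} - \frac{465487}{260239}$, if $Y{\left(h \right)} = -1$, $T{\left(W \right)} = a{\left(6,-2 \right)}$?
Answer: $\frac{99686253}{1301195} \approx 76.611$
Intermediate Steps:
$T{\left(W \right)} = 5$
$A = 5$ ($A = 8 - 1 \left(4 - 1\right) = 8 - 1 \cdot 3 = 8 - 3 = 5$)
$O{\left(q,w \right)} = 5 - q$
$\frac{O{\left(-387,115 \right)}}{Q{\left(A \right)}} - \frac{465487}{260239} = \frac{5 - -387}{5} - \frac{465487}{260239} = \left(5 + 387\right) \frac{1}{5} - \frac{465487}{260239} = 392 \cdot \frac{1}{5} - \frac{465487}{260239} = \frac{392}{5} - \frac{465487}{260239} = \frac{99686253}{1301195}$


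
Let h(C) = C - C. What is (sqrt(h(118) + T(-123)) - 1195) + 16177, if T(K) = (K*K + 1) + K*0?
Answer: 14982 + sqrt(15130) ≈ 15105.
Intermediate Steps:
h(C) = 0
T(K) = 1 + K**2 (T(K) = (K**2 + 1) + 0 = (1 + K**2) + 0 = 1 + K**2)
(sqrt(h(118) + T(-123)) - 1195) + 16177 = (sqrt(0 + (1 + (-123)**2)) - 1195) + 16177 = (sqrt(0 + (1 + 15129)) - 1195) + 16177 = (sqrt(0 + 15130) - 1195) + 16177 = (sqrt(15130) - 1195) + 16177 = (-1195 + sqrt(15130)) + 16177 = 14982 + sqrt(15130)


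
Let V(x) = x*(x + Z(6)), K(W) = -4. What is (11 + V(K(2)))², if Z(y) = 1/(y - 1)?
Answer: 17161/25 ≈ 686.44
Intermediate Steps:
Z(y) = 1/(-1 + y)
V(x) = x*(⅕ + x) (V(x) = x*(x + 1/(-1 + 6)) = x*(x + 1/5) = x*(x + ⅕) = x*(⅕ + x))
(11 + V(K(2)))² = (11 - 4*(⅕ - 4))² = (11 - 4*(-19/5))² = (11 + 76/5)² = (131/5)² = 17161/25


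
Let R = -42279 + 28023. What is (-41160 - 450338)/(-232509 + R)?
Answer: 491498/246765 ≈ 1.9918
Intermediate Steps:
R = -14256
(-41160 - 450338)/(-232509 + R) = (-41160 - 450338)/(-232509 - 14256) = -491498/(-246765) = -491498*(-1/246765) = 491498/246765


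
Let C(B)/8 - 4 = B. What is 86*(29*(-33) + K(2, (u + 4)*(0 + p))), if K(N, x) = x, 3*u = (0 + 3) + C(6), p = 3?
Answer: -74132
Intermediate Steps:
C(B) = 32 + 8*B
u = 83/3 (u = ((0 + 3) + (32 + 8*6))/3 = (3 + (32 + 48))/3 = (3 + 80)/3 = (⅓)*83 = 83/3 ≈ 27.667)
86*(29*(-33) + K(2, (u + 4)*(0 + p))) = 86*(29*(-33) + (83/3 + 4)*(0 + 3)) = 86*(-957 + (95/3)*3) = 86*(-957 + 95) = 86*(-862) = -74132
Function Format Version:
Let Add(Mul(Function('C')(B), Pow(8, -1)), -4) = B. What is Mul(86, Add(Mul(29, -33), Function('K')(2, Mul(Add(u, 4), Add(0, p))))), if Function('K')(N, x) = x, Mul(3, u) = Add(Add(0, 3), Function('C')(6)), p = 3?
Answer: -74132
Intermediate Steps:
Function('C')(B) = Add(32, Mul(8, B))
u = Rational(83, 3) (u = Mul(Rational(1, 3), Add(Add(0, 3), Add(32, Mul(8, 6)))) = Mul(Rational(1, 3), Add(3, Add(32, 48))) = Mul(Rational(1, 3), Add(3, 80)) = Mul(Rational(1, 3), 83) = Rational(83, 3) ≈ 27.667)
Mul(86, Add(Mul(29, -33), Function('K')(2, Mul(Add(u, 4), Add(0, p))))) = Mul(86, Add(Mul(29, -33), Mul(Add(Rational(83, 3), 4), Add(0, 3)))) = Mul(86, Add(-957, Mul(Rational(95, 3), 3))) = Mul(86, Add(-957, 95)) = Mul(86, -862) = -74132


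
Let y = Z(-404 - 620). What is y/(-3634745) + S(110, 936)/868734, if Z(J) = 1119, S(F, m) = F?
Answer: -286145698/1578813281415 ≈ -0.00018124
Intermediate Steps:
y = 1119
y/(-3634745) + S(110, 936)/868734 = 1119/(-3634745) + 110/868734 = 1119*(-1/3634745) + 110*(1/868734) = -1119/3634745 + 55/434367 = -286145698/1578813281415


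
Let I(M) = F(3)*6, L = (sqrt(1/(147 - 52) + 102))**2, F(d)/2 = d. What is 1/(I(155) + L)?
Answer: 95/13111 ≈ 0.0072458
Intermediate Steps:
F(d) = 2*d
L = 9691/95 (L = (sqrt(1/95 + 102))**2 = (sqrt(9691/95))**2 = (sqrt(920645)/95)**2 = 9691/95 ≈ 102.01)
I(M) = 36 (I(M) = (2*3)*6 = 6*6 = 36)
1/(I(155) + L) = 1/(36 + 9691/95) = 1/(13111/95) = 95/13111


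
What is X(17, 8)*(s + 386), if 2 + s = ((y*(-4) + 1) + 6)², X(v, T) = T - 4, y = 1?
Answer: 1572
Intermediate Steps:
X(v, T) = -4 + T
s = 7 (s = -2 + ((1*(-4) + 1) + 6)² = -2 + ((-4 + 1) + 6)² = -2 + (-3 + 6)² = -2 + 3² = -2 + 9 = 7)
X(17, 8)*(s + 386) = (-4 + 8)*(7 + 386) = 4*393 = 1572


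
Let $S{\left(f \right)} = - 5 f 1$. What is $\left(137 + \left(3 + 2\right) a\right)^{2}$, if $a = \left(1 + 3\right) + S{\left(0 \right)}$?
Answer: $24649$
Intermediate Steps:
$S{\left(f \right)} = - 5 f$
$a = 4$ ($a = \left(1 + 3\right) - 0 = 4 + 0 = 4$)
$\left(137 + \left(3 + 2\right) a\right)^{2} = \left(137 + \left(3 + 2\right) 4\right)^{2} = \left(137 + 5 \cdot 4\right)^{2} = \left(137 + 20\right)^{2} = 157^{2} = 24649$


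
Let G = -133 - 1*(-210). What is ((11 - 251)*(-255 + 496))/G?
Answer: -57840/77 ≈ -751.17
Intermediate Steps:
G = 77 (G = -133 + 210 = 77)
((11 - 251)*(-255 + 496))/G = ((11 - 251)*(-255 + 496))/77 = -240*241*(1/77) = -57840*1/77 = -57840/77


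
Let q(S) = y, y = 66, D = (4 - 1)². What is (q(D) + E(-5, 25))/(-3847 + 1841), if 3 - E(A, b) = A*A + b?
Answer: -19/2006 ≈ -0.0094716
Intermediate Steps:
E(A, b) = 3 - b - A² (E(A, b) = 3 - (A*A + b) = 3 - (A² + b) = 3 - (b + A²) = 3 + (-b - A²) = 3 - b - A²)
D = 9 (D = 3² = 9)
q(S) = 66
(q(D) + E(-5, 25))/(-3847 + 1841) = (66 + (3 - 1*25 - 1*(-5)²))/(-3847 + 1841) = (66 + (3 - 25 - 1*25))/(-2006) = (66 + (3 - 25 - 25))*(-1/2006) = (66 - 47)*(-1/2006) = 19*(-1/2006) = -19/2006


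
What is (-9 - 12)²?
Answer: 441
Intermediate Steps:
(-9 - 12)² = (-21)² = 441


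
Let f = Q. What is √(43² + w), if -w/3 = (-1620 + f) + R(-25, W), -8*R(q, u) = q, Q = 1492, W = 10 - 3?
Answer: √35578/4 ≈ 47.155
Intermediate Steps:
W = 7
R(q, u) = -q/8
f = 1492
w = 2997/8 (w = -3*((-1620 + 1492) - ⅛*(-25)) = -3*(-128 + 25/8) = -3*(-999/8) = 2997/8 ≈ 374.63)
√(43² + w) = √(43² + 2997/8) = √(1849 + 2997/8) = √(17789/8) = √35578/4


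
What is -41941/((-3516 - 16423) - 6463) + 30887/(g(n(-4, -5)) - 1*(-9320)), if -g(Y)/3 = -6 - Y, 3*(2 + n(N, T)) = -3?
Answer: 1206746163/246304258 ≈ 4.8994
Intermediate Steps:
n(N, T) = -3 (n(N, T) = -2 + (⅓)*(-3) = -2 - 1 = -3)
g(Y) = 18 + 3*Y (g(Y) = -3*(-6 - Y) = 18 + 3*Y)
-41941/((-3516 - 16423) - 6463) + 30887/(g(n(-4, -5)) - 1*(-9320)) = -41941/((-3516 - 16423) - 6463) + 30887/((18 + 3*(-3)) - 1*(-9320)) = -41941/(-19939 - 6463) + 30887/((18 - 9) + 9320) = -41941/(-26402) + 30887/(9 + 9320) = -41941*(-1/26402) + 30887/9329 = 41941/26402 + 30887*(1/9329) = 41941/26402 + 30887/9329 = 1206746163/246304258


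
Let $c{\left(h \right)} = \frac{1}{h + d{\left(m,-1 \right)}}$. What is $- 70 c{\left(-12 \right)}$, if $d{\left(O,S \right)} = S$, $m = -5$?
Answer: $\frac{70}{13} \approx 5.3846$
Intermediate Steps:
$c{\left(h \right)} = \frac{1}{-1 + h}$ ($c{\left(h \right)} = \frac{1}{h - 1} = \frac{1}{-1 + h}$)
$- 70 c{\left(-12 \right)} = - \frac{70}{-1 - 12} = - \frac{70}{-13} = \left(-70\right) \left(- \frac{1}{13}\right) = \frac{70}{13}$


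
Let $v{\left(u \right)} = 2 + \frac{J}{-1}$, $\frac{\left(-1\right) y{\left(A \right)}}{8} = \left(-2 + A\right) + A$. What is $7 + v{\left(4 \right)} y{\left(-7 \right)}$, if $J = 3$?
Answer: $-121$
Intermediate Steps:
$y{\left(A \right)} = 16 - 16 A$ ($y{\left(A \right)} = - 8 \left(\left(-2 + A\right) + A\right) = - 8 \left(-2 + 2 A\right) = 16 - 16 A$)
$v{\left(u \right)} = -1$ ($v{\left(u \right)} = 2 + \frac{3}{-1} = 2 + 3 \left(-1\right) = 2 - 3 = -1$)
$7 + v{\left(4 \right)} y{\left(-7 \right)} = 7 - \left(16 - -112\right) = 7 - \left(16 + 112\right) = 7 - 128 = -121$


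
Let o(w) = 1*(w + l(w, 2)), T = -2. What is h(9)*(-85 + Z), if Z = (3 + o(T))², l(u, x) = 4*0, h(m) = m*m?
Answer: -6804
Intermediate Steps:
h(m) = m²
l(u, x) = 0
o(w) = w (o(w) = 1*(w + 0) = 1*w = w)
Z = 1 (Z = (3 - 2)² = 1² = 1)
h(9)*(-85 + Z) = 9²*(-85 + 1) = 81*(-84) = -6804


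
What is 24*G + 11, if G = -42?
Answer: -997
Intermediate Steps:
24*G + 11 = 24*(-42) + 11 = -1008 + 11 = -997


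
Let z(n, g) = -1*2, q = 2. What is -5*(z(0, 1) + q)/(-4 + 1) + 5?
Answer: 5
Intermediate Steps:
z(n, g) = -2
-5*(z(0, 1) + q)/(-4 + 1) + 5 = -5*(-2 + 2)/(-4 + 1) + 5 = -0/(-3) + 5 = -0*(-1)/3 + 5 = -5*0 + 5 = 0 + 5 = 5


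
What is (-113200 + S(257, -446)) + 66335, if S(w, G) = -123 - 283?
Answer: -47271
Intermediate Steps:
S(w, G) = -406
(-113200 + S(257, -446)) + 66335 = (-113200 - 406) + 66335 = -113606 + 66335 = -47271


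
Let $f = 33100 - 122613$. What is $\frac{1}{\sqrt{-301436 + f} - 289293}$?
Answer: $- \frac{289293}{83690830798} - \frac{i \sqrt{390949}}{83690830798} \approx -3.4567 \cdot 10^{-6} - 7.4711 \cdot 10^{-9} i$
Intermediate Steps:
$f = -89513$ ($f = 33100 - 122613 = -89513$)
$\frac{1}{\sqrt{-301436 + f} - 289293} = \frac{1}{\sqrt{-301436 - 89513} - 289293} = \frac{1}{\sqrt{-390949} - 289293} = \frac{1}{i \sqrt{390949} - 289293} = \frac{1}{-289293 + i \sqrt{390949}}$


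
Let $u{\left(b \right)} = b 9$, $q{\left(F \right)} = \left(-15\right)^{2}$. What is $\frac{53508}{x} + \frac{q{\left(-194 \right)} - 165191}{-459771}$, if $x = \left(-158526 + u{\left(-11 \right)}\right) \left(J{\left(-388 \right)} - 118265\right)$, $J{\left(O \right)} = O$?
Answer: $\frac{344989386306602}{961500299160375} \approx 0.3588$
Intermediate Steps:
$q{\left(F \right)} = 225$
$u{\left(b \right)} = 9 b$
$x = 18821332125$ ($x = \left(-158526 + 9 \left(-11\right)\right) \left(-388 - 118265\right) = \left(-158526 - 99\right) \left(-118653\right) = \left(-158625\right) \left(-118653\right) = 18821332125$)
$\frac{53508}{x} + \frac{q{\left(-194 \right)} - 165191}{-459771} = \frac{53508}{18821332125} + \frac{225 - 165191}{-459771} = 53508 \cdot \frac{1}{18821332125} - - \frac{164966}{459771} = \frac{17836}{6273777375} + \frac{164966}{459771} = \frac{344989386306602}{961500299160375}$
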